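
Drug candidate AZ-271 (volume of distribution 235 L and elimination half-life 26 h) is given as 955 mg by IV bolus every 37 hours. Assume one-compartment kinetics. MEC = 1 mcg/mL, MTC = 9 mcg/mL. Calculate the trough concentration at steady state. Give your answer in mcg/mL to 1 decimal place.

2.4 mcg/mL

τ/t½ = 37/26 ≈ 1.4231, so fraction remaining f = (1/2)^(37/26) ≈ 0.3729.
Single-dose peak C₀ = D/Vd = 955/235 ≈ 4.064 mcg/mL.
Steady-state trough Cmin,ss = C₀·f/(1−f) ≈ 4.064 × 0.3729/0.6271 ≈ 2.417 mcg/mL.
Trough 2.4 mcg/mL vs MEC 1 mcg/mL: adequate.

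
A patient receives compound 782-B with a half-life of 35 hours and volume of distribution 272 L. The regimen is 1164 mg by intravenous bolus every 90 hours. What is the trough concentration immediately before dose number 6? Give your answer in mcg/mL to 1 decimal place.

0.9 mcg/mL

f = (1/2)^(τ/t½) = (1/2)^(90/35) ≈ 0.1682.
C₀ = D/Vd = 1164/272 ≈ 4.279 mcg/mL.
Before the 6th dose, 5 doses have been given. Superposition: Cmin = C₀·(f + f² + … + f^5).
≈ 4.279 × (0.1682 + 0.0283 + 0.0048 + 0.0008 + 0.0001) ≈ 4.279 × 0.2022 ≈ 0.865 mcg/mL.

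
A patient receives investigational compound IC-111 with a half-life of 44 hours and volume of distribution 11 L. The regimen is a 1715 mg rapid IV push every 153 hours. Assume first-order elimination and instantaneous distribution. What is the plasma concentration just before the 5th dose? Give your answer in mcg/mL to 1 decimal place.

f = (1/2)^(τ/t½) = (1/2)^(153/44) ≈ 0.0898.
C₀ = D/Vd = 1715/11 ≈ 155.909 mcg/mL.
Before the 5th dose, 4 doses have been given. Superposition: Cmin = C₀·(f + f² + … + f^4).
≈ 155.909 × (0.0898 + 0.0081 + 0.0007 + 0.0001) ≈ 155.909 × 0.0987 ≈ 15.388 mcg/mL.

15.4 mcg/mL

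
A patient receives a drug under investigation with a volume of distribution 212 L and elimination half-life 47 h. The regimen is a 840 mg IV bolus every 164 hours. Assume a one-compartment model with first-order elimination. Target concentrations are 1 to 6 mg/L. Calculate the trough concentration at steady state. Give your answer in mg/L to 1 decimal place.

Over one 164-h interval, 164/47 ≈ 3.4894 half-lives elapse, leaving f ≈ 0.0890 of each dose.
Accumulation ratio R = 1/(1 − f) ≈ 1/0.9110 ≈ 1.0977.
Each bolus raises the concentration by D/Vd = 840/212 ≈ 3.962 mg/L.
Cmax,ss = C₀/(1 − f) ≈ 3.962/0.9110 ≈ 4.349 mg/L.
One interval later, Cmin,ss = Cmax,ss·e^(−kτ) ≈ 4.349 × 0.0890 ≈ 0.387 mg/L.
Trough 0.4 mg/L vs MEC 1 mg/L: subtherapeutic.

0.4 mg/L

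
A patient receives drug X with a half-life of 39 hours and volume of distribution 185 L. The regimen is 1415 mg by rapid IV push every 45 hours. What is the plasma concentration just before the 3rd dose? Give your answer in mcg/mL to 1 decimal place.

5.0 mcg/mL

f = (1/2)^(τ/t½) = (1/2)^(45/39) ≈ 0.4494.
C₀ = D/Vd = 1415/185 ≈ 7.649 mcg/mL.
Before the 3rd dose, 2 doses have been given. Superposition: Cmin = C₀·(f + f²).
≈ 7.649 × (0.4494 + 0.2020) ≈ 7.649 × 0.6514 ≈ 4.983 mcg/mL.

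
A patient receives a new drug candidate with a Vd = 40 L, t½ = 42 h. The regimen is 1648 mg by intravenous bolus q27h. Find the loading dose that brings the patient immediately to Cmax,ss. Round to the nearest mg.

4583 mg

f = (1/2)^(27/42) ≈ 0.640443; accumulation ratio R = 1/(1−f) ≈ 2.78120.
Loading dose to hit Cmax,ss on first dose: D_load = D_maint·R ≈ 1648 × 2.78120 ≈ 4583.42 mg.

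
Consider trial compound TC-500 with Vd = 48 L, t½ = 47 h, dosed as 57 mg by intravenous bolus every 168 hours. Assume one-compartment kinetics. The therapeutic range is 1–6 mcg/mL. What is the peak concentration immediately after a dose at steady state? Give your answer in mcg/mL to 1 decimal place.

Over one 168-h interval, 168/47 ≈ 3.5745 half-lives elapse, leaving f ≈ 0.0839 of each dose.
At steady state, accumulation factor R = 1/(1 − e^(−kτ)) ≈ 1.0916.
Each bolus raises the concentration by D/Vd = 57/48 ≈ 1.188 mcg/mL.
Cmax,ss = C₀/(1 − f) ≈ 1.188/0.9161 ≈ 1.297 mcg/mL.
Peak 1.3 mcg/mL vs MTC 6 mcg/mL: below toxic threshold.

1.3 mcg/mL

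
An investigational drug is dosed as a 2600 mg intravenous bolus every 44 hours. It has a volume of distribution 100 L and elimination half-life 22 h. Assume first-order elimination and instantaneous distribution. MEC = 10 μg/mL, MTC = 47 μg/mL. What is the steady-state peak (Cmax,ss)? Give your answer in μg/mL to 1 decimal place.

34.7 μg/mL

The dosing interval is 2 half-lives, so f = 2^(−2) = 0.25.
Accumulation ratio R = 1/(1 − f) = 1/0.75 = 4/3.
Single-dose peak C₀ = D/Vd = 2600/100 = 26 μg/mL.
Steady-state peak Cmax,ss = C₀·R = 26 × 4/3 ≈ 34.667 μg/mL.
Peak 34.7 μg/mL vs MTC 47 μg/mL: below toxic threshold.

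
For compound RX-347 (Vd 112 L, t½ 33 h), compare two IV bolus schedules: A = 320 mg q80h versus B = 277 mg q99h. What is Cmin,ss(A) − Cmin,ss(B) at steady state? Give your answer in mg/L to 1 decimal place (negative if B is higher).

Regimen A: f = (1/2)^(80/33) ≈ 0.1863; Cmin,ss = (320/112)·f/(1−f) ≈ 0.654 mg/L.
Regimen B: f = (1/2)^(99/33) ≈ 0.1250; Cmin,ss = (277/112)·f/(1−f) ≈ 0.353 mg/L.
Difference ≈ 0.654 − 0.353 ≈ 0.301 mg/L.

0.3 mg/L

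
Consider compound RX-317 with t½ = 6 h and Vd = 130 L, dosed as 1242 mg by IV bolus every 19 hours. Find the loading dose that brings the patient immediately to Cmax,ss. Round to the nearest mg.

f = (1/2)^(19/6) ≈ 0.111362; accumulation ratio R = 1/(1−f) ≈ 1.12532.
Loading dose to hit Cmax,ss on first dose: D_load = D_maint·R ≈ 1242 × 1.12532 ≈ 1397.65 mg.

1398 mg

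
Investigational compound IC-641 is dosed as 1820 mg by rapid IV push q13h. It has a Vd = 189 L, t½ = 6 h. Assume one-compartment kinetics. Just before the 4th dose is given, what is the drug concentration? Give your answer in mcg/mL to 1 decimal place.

f = (1/2)^(τ/t½) = (1/2)^(13/6) ≈ 0.2227.
C₀ = D/Vd = 1820/189 ≈ 9.630 mcg/mL.
Before the 4th dose, 3 doses have been given. Superposition: Cmin = C₀·(f + f² + … + f^3).
≈ 9.630 × (0.2227 + 0.0496 + 0.0110) ≈ 9.630 × 0.2833 ≈ 2.728 mcg/mL.

2.7 mcg/mL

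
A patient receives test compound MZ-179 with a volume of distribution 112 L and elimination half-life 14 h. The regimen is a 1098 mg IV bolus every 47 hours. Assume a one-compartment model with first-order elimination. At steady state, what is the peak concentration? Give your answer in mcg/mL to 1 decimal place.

10.9 mcg/mL

τ/t½ = 47/14 ≈ 3.3571, so fraction remaining f = (1/2)^(47/14) ≈ 0.0976.
Accumulation ratio R = 1/(1 − f) ≈ 1/0.9024 ≈ 1.1082.
Single-dose peak C₀ = D/Vd = 1098/112 ≈ 9.804 mcg/mL.
Cmax,ss = C₀/(1 − f) ≈ 9.804/0.9024 ≈ 10.864 mcg/mL.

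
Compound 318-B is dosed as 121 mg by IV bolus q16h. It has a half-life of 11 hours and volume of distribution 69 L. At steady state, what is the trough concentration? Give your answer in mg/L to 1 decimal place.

1.0 mg/L

τ/t½ = 16/11 ≈ 1.4545, so fraction remaining f = (1/2)^(16/11) ≈ 0.3649.
Single-dose peak C₀ = D/Vd = 121/69 ≈ 1.754 mg/L.
Steady-state trough Cmin,ss = C₀·f/(1−f) ≈ 1.754 × 0.3649/0.6351 ≈ 1.008 mg/L.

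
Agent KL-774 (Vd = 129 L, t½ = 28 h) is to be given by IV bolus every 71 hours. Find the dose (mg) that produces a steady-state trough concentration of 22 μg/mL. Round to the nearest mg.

τ/t½ = 71/28 ≈ 2.5357, so f = (1/2)^(71/28) ≈ 0.172454.
Cmin,ss = (D/Vd)·f/(1−f), so D = Cmin,ss·Vd·(1−f)/f.
D = 22 × 129 × (1−f)/f ≈ 22 × 129 × 4.79865 ≈ 13618.57 mg.

13619 mg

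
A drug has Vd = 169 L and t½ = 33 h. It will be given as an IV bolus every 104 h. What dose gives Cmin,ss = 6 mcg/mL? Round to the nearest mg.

τ/t½ = 104/33 ≈ 3.1515, so f = (1/2)^(104/33) ≈ 0.112538.
Cmin,ss = (D/Vd)·f/(1−f), so D = Cmin,ss·Vd·(1−f)/f.
D = 6 × 169 × (1−f)/f ≈ 6 × 169 × 7.88589 ≈ 7996.29 mg.

7996 mg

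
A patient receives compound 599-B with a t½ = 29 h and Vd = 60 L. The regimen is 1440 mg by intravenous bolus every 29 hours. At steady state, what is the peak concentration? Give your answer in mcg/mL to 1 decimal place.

48.0 mcg/mL

The dosing interval is 1 half-life, so f = 2^(−1) = 0.5.
Accumulation ratio R = 1/(1 − f) = 1/0.5 = 2/1.
Single-dose peak C₀ = D/Vd = 1440/60 = 24 mcg/mL.
Steady-state peak Cmax,ss = C₀·R = 24 × 2/1 ≈ 48.000 mcg/mL.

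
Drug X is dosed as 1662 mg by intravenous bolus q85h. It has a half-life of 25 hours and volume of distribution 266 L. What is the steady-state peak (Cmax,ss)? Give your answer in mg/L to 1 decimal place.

6.9 mg/L

τ/t½ = 85/25 ≈ 3.4, so fraction remaining f = (1/2)^(85/25) ≈ 0.0947.
At steady state, accumulation factor R = 1/(1 − e^(−kτ)) ≈ 1.1046.
Single-dose peak C₀ = D/Vd = 1662/266 ≈ 6.248 mg/L.
Cmax,ss = C₀/(1 − f) ≈ 6.248/0.9053 ≈ 6.902 mg/L.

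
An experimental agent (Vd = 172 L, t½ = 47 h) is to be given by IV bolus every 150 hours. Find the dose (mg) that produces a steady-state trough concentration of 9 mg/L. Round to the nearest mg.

τ/t½ = 150/47 ≈ 3.1915, so f = (1/2)^(150/47) ≈ 0.109463.
Cmin,ss = (D/Vd)·f/(1−f), so D = Cmin,ss·Vd·(1−f)/f.
D = 9 × 172 × (1−f)/f ≈ 9 × 172 × 8.13551 ≈ 12593.77 mg.

12594 mg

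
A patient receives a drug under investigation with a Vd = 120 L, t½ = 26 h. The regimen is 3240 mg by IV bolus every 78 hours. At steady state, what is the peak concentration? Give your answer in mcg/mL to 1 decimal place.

30.9 mcg/mL

The dosing interval is 3 half-lives, so f = 2^(−3) = 0.125.
Accumulation ratio R = 1/(1 − f) = 1/0.875 = 8/7.
Single-dose peak C₀ = D/Vd = 3240/120 = 27 mcg/mL.
Steady-state peak Cmax,ss = C₀·R = 27 × 8/7 ≈ 30.857 mcg/mL.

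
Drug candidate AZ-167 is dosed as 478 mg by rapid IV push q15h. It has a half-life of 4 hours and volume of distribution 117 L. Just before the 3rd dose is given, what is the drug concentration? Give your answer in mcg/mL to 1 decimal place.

f = (1/2)^(τ/t½) = (1/2)^(15/4) ≈ 0.0743.
C₀ = D/Vd = 478/117 ≈ 4.085 mcg/mL.
Before the 3rd dose, 2 doses have been given. Superposition: Cmin = C₀·(f + f²).
≈ 4.085 × (0.0743 + 0.0055) ≈ 4.085 × 0.0798 ≈ 0.326 mcg/mL.

0.3 mcg/mL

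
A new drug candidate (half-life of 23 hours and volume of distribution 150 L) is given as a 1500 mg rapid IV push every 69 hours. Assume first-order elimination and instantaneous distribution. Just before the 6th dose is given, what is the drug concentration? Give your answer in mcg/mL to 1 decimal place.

f = (1/2)^(τ/t½) = (1/2)^(69/23) ≈ 0.1250.
C₀ = D/Vd = 1500/150 ≈ 10.000 mcg/mL.
Before the 6th dose, 5 doses have been given. Superposition: Cmin = C₀·(f + f² + … + f^5).
≈ 10.000 × (0.1250 + 0.0156 + 0.0020 + 0.0002 + 0.0000) ≈ 10.000 × 0.1428 ≈ 1.428 mcg/mL.

1.4 mcg/mL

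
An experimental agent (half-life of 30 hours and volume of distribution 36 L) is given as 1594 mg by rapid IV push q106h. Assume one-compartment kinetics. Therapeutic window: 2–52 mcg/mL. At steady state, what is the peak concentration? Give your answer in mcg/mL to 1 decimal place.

48.5 mcg/mL

τ/t½ = 106/30 ≈ 3.5333, so fraction remaining f = (1/2)^(106/30) ≈ 0.0864.
Accumulation ratio R = 1/(1 − f) ≈ 1/0.9136 ≈ 1.0946.
Single-dose peak C₀ = D/Vd = 1594/36 ≈ 44.278 mcg/mL.
Cmax,ss = C₀/(1 − f) ≈ 44.278/0.9136 ≈ 48.465 mcg/mL.
Peak 48.5 mcg/mL vs MTC 52 mcg/mL: below toxic threshold.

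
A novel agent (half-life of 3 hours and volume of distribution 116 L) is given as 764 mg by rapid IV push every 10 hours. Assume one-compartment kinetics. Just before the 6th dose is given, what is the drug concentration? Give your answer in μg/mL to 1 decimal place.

f = (1/2)^(τ/t½) = (1/2)^(10/3) ≈ 0.0992.
C₀ = D/Vd = 764/116 ≈ 6.586 μg/mL.
Before the 6th dose, 5 doses have been given. Superposition: Cmin = C₀·(f + f² + … + f^5).
≈ 6.586 × (0.0992 + 0.0098 + 0.0010 + 0.0001 + 0.0000) ≈ 6.586 × 0.1101 ≈ 0.725 μg/mL.

0.7 μg/mL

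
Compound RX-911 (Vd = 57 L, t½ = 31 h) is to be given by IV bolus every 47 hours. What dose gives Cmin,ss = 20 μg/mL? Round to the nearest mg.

τ/t½ = 47/31 ≈ 1.5161, so f = (1/2)^(47/31) ≈ 0.349623.
Cmin,ss = (D/Vd)·f/(1−f), so D = Cmin,ss·Vd·(1−f)/f.
D = 20 × 57 × (1−f)/f ≈ 20 × 57 × 1.86022 ≈ 2120.65 mg.

2121 mg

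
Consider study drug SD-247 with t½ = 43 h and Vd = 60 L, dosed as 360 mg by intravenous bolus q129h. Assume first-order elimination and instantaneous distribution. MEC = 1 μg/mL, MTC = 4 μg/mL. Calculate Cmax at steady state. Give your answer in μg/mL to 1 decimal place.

τ = 129 h = 3 half-lives, so f = (1/2)^3 = 0.125.
At steady state, R = 1/(1 − 0.125) = 8/7.
Single-dose peak C₀ = D/Vd = 360/60 = 6 μg/mL.
Steady-state peak Cmax,ss = C₀·R = 6 × 8/7 ≈ 6.857 μg/mL.
Peak 6.9 μg/mL vs MTC 4 μg/mL: exceeds toxic threshold.

6.9 μg/mL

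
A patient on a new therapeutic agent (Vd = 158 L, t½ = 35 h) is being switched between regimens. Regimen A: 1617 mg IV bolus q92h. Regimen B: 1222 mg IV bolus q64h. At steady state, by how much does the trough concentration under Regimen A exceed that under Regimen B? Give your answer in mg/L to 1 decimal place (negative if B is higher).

Regimen A: f = (1/2)^(92/35) ≈ 0.1617; Cmin,ss = (1617/158)·f/(1−f) ≈ 1.974 mg/L.
Regimen B: f = (1/2)^(64/35) ≈ 0.2815; Cmin,ss = (1222/158)·f/(1−f) ≈ 3.030 mg/L.
Difference ≈ 1.974 − 3.030 ≈ -1.056 mg/L.

-1.1 mg/L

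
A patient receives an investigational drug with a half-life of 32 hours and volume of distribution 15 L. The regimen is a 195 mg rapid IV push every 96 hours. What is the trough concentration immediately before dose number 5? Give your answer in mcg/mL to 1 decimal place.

f = (1/2)^(τ/t½) = (1/2)^(96/32) ≈ 0.1250.
C₀ = D/Vd = 195/15 ≈ 13.000 mcg/mL.
Before the 5th dose, 4 doses have been given. Superposition: Cmin = C₀·(f + f² + … + f^4).
≈ 13.000 × (0.1250 + 0.0156 + 0.0020 + 0.0002) ≈ 13.000 × 0.1428 ≈ 1.856 mcg/mL.

1.9 mcg/mL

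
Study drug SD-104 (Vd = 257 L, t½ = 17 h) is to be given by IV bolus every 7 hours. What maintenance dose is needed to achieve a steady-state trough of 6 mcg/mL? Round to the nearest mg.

509 mg

τ/t½ = 7/17 ≈ 0.41176, so f = (1/2)^(7/17) ≈ 0.751703.
Cmin,ss = (D/Vd)·f/(1−f), so D = Cmin,ss·Vd·(1−f)/f.
D = 6 × 257 × (1−f)/f ≈ 6 × 257 × 0.33031 ≈ 509.34 mg.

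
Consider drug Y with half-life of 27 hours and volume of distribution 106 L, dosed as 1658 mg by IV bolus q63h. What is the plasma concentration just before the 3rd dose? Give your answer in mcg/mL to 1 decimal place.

3.7 mcg/mL

f = (1/2)^(τ/t½) = (1/2)^(63/27) ≈ 0.1984.
C₀ = D/Vd = 1658/106 ≈ 15.642 mcg/mL.
Before the 3rd dose, 2 doses have been given. Superposition: Cmin = C₀·(f + f²).
≈ 15.642 × (0.1984 + 0.0394) ≈ 15.642 × 0.2378 ≈ 3.720 mcg/mL.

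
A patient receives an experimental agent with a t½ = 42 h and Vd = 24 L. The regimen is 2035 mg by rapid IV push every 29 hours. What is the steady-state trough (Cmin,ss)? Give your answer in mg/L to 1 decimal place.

τ/t½ = 29/42 ≈ 0.69048, so fraction remaining f = (1/2)^(29/42) ≈ 0.6196.
Single-dose peak C₀ = D/Vd = 2035/24 ≈ 84.792 mg/L.
Steady-state trough Cmin,ss = C₀·f/(1−f) ≈ 84.792 × 0.6196/0.3804 ≈ 138.110 mg/L.

138.1 mg/L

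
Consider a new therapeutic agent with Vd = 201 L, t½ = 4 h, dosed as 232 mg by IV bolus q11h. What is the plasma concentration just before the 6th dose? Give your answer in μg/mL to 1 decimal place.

0.2 μg/mL

f = (1/2)^(τ/t½) = (1/2)^(11/4) ≈ 0.1487.
C₀ = D/Vd = 232/201 ≈ 1.154 μg/mL.
Before the 6th dose, 5 doses have been given. Superposition: Cmin = C₀·(f + f² + … + f^5).
≈ 1.154 × (0.1487 + 0.0221 + 0.0033 + 0.0005 + 0.0001) ≈ 1.154 × 0.1747 ≈ 0.202 μg/mL.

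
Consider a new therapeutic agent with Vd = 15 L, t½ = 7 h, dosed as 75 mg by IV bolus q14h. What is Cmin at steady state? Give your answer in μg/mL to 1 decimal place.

τ = 14 h = 2 half-lives, so f = (1/2)^2 = 0.25.
At steady state, R = 1/(1 − 0.25) = 4/3.
Single-dose peak C₀ = D/Vd = 75/15 = 5 μg/mL.
Steady-state peak Cmax,ss = C₀·R = 5 × 4/3 ≈ 6.667 μg/mL.
Steady-state trough Cmin,ss = Cmax,ss·f ≈ 6.667 × 0.25 ≈ 1.667 μg/mL.

1.7 μg/mL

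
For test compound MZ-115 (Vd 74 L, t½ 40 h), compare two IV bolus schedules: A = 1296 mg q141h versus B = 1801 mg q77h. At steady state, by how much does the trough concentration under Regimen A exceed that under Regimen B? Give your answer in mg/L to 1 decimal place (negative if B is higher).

-7.0 mg/L

Regimen A: f = (1/2)^(141/40) ≈ 0.0869; Cmin,ss = (1296/74)·f/(1−f) ≈ 1.667 mg/L.
Regimen B: f = (1/2)^(77/40) ≈ 0.2633; Cmin,ss = (1801/74)·f/(1−f) ≈ 8.698 mg/L.
Difference ≈ 1.667 − 8.698 ≈ -7.031 mg/L.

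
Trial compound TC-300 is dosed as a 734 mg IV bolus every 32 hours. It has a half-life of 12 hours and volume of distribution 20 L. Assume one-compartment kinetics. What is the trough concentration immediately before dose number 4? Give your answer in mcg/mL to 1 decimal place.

6.8 mcg/mL

f = (1/2)^(τ/t½) = (1/2)^(32/12) ≈ 0.1575.
C₀ = D/Vd = 734/20 ≈ 36.700 mcg/mL.
Before the 4th dose, 3 doses have been given. Superposition: Cmin = C₀·(f + f² + … + f^3).
≈ 36.700 × (0.1575 + 0.0248 + 0.0039) ≈ 36.700 × 0.1862 ≈ 6.834 mcg/mL.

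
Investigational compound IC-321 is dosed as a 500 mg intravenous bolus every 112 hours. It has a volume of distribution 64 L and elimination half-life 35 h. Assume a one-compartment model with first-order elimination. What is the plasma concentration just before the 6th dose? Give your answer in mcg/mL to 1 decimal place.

f = (1/2)^(τ/t½) = (1/2)^(112/35) ≈ 0.1088.
C₀ = D/Vd = 500/64 ≈ 7.812 mcg/mL.
Before the 6th dose, 5 doses have been given. Superposition: Cmin = C₀·(f + f² + … + f^5).
≈ 7.812 × (0.1088 + 0.0118 + 0.0013 + 0.0001 + 0.0000) ≈ 7.812 × 0.1220 ≈ 0.953 mcg/mL.

1.0 mcg/mL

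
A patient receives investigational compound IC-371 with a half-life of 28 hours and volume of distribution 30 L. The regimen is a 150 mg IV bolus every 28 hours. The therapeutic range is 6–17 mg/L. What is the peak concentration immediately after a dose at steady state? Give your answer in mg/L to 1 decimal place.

The dosing interval is 1 half-life, so f = 2^(−1) = 0.5.
Accumulation ratio R = 1/(1 − f) = 1/0.5 = 2/1.
Single-dose peak C₀ = D/Vd = 150/30 = 5 mg/L.
Steady-state peak Cmax,ss = C₀·R = 5 × 2/1 ≈ 10.000 mg/L.
Peak 10.0 mg/L vs MTC 17 mg/L: below toxic threshold.

10.0 mg/L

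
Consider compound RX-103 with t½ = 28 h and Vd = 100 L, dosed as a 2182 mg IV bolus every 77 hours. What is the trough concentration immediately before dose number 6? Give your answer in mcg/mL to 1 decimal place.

f = (1/2)^(τ/t½) = (1/2)^(77/28) ≈ 0.1487.
C₀ = D/Vd = 2182/100 ≈ 21.820 mcg/mL.
Before the 6th dose, 5 doses have been given. Superposition: Cmin = C₀·(f + f² + … + f^5).
≈ 21.820 × (0.1487 + 0.0221 + 0.0033 + 0.0005 + 0.0001) ≈ 21.820 × 0.1747 ≈ 3.812 mcg/mL.

3.8 mcg/mL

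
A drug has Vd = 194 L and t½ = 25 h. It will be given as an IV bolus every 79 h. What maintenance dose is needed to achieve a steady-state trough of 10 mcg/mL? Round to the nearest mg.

15400 mg

τ/t½ = 79/25 ≈ 3.16, so f = (1/2)^(79/25) ≈ 0.111878.
Cmin,ss = (D/Vd)·f/(1−f), so D = Cmin,ss·Vd·(1−f)/f.
D = 10 × 194 × (1−f)/f ≈ 10 × 194 × 7.93831 ≈ 15400.32 mg.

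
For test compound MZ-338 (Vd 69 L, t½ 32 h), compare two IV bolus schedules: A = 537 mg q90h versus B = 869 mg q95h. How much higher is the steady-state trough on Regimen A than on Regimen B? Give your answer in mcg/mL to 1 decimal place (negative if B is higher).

-0.6 mcg/mL

Regimen A: f = (1/2)^(90/32) ≈ 0.1423; Cmin,ss = (537/69)·f/(1−f) ≈ 1.291 mcg/mL.
Regimen B: f = (1/2)^(95/32) ≈ 0.1277; Cmin,ss = (869/69)·f/(1−f) ≈ 1.844 mcg/mL.
Difference ≈ 1.291 − 1.844 ≈ -0.553 mcg/mL.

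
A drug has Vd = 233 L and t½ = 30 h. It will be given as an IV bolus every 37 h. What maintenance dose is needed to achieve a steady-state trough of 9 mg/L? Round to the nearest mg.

τ/t½ = 37/30 ≈ 1.2333, so f = (1/2)^(37/30) ≈ 0.425334.
Cmin,ss = (D/Vd)·f/(1−f), so D = Cmin,ss·Vd·(1−f)/f.
D = 9 × 233 × (1−f)/f ≈ 9 × 233 × 1.35109 ≈ 2833.24 mg.

2833 mg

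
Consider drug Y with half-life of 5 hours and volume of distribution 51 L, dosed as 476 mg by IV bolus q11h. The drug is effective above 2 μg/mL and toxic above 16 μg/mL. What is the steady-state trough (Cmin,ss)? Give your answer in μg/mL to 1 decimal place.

2.6 μg/mL

τ/t½ = 11/5 ≈ 2.2, so fraction remaining f = (1/2)^(11/5) ≈ 0.2176.
Each bolus raises the concentration by D/Vd = 476/51 ≈ 9.333 μg/mL.
Steady-state trough Cmin,ss = C₀·f/(1−f) ≈ 9.333 × 0.2176/0.7824 ≈ 2.596 μg/mL.
Trough 2.6 μg/mL vs MEC 2 μg/mL: adequate.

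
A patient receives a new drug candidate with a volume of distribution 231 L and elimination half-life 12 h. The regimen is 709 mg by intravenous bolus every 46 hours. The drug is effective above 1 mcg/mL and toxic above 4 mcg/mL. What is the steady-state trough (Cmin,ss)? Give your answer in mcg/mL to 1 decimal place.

0.2 mcg/mL

τ/t½ = 46/12 ≈ 3.8333, so fraction remaining f = (1/2)^(46/12) ≈ 0.0702.
Accumulation ratio R = 1/(1 − f) ≈ 1/0.9298 ≈ 1.0755.
Single-dose peak C₀ = D/Vd = 709/231 ≈ 3.069 mcg/mL.
Steady-state peak Cmax,ss = C₀·R ≈ 3.069 × 1.0755 ≈ 3.301 mcg/mL.
Steady-state trough Cmin,ss = Cmax,ss·f ≈ 3.301 × 0.0702 ≈ 0.232 mcg/mL.
Trough 0.2 mcg/mL vs MEC 1 mcg/mL: subtherapeutic.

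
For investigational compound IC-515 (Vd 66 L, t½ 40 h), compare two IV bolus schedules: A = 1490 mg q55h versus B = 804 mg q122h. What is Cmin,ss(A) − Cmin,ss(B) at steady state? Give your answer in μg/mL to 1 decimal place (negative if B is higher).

Regimen A: f = (1/2)^(55/40) ≈ 0.3856; Cmin,ss = (1490/66)·f/(1−f) ≈ 14.169 μg/mL.
Regimen B: f = (1/2)^(122/40) ≈ 0.1207; Cmin,ss = (804/66)·f/(1−f) ≈ 1.672 μg/mL.
Difference ≈ 14.169 − 1.672 ≈ 12.497 μg/mL.

12.5 μg/mL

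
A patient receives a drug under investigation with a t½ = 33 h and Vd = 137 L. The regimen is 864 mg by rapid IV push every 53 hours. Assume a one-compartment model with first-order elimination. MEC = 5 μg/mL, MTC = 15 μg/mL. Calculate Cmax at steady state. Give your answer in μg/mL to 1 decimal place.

9.4 μg/mL

Over one 53-h interval, 53/33 ≈ 1.6061 half-lives elapse, leaving f ≈ 0.3285 of each dose.
Accumulation ratio R = 1/(1 − f) ≈ 1/0.6715 ≈ 1.4892.
Each bolus raises the concentration by D/Vd = 864/137 ≈ 6.307 μg/mL.
Steady-state peak Cmax,ss = C₀·R ≈ 6.307 × 1.4892 ≈ 9.392 μg/mL.
Peak 9.4 μg/mL vs MTC 15 μg/mL: below toxic threshold.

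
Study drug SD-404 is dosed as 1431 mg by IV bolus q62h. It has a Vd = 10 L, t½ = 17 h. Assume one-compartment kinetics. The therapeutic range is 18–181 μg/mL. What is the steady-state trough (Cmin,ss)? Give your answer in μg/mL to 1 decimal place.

12.4 μg/mL

Over one 62-h interval, 62/17 ≈ 3.6471 half-lives elapse, leaving f ≈ 0.0798 of each dose.
Accumulation ratio R = 1/(1 − f) ≈ 1/0.9202 ≈ 1.0867.
Single-dose peak C₀ = D/Vd = 1431/10 ≈ 143.100 μg/mL.
Steady-state peak Cmax,ss = C₀·R ≈ 143.100 × 1.0867 ≈ 155.507 μg/mL.
Steady-state trough Cmin,ss = Cmax,ss·f ≈ 155.507 × 0.0798 ≈ 12.409 μg/mL.
Trough 12.4 μg/mL vs MEC 18 μg/mL: subtherapeutic.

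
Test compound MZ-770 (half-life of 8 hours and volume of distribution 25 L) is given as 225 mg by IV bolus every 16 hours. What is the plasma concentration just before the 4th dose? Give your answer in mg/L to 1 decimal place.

f = (1/2)^(τ/t½) = (1/2)^(16/8) ≈ 0.2500.
C₀ = D/Vd = 225/25 ≈ 9.000 mg/L.
Before the 4th dose, 3 doses have been given. Superposition: Cmin = C₀·(f + f² + … + f^3).
≈ 9.000 × (0.2500 + 0.0625 + 0.0156) ≈ 9.000 × 0.3281 ≈ 2.953 mg/L.

3.0 mg/L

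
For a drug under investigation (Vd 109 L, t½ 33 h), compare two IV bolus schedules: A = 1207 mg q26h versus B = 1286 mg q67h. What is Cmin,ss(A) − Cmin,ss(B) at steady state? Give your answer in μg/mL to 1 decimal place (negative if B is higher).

11.4 μg/mL

Regimen A: f = (1/2)^(26/33) ≈ 0.5792; Cmin,ss = (1207/109)·f/(1−f) ≈ 15.242 μg/mL.
Regimen B: f = (1/2)^(67/33) ≈ 0.2448; Cmin,ss = (1286/109)·f/(1−f) ≈ 3.824 μg/mL.
Difference ≈ 15.242 − 3.824 ≈ 11.418 μg/mL.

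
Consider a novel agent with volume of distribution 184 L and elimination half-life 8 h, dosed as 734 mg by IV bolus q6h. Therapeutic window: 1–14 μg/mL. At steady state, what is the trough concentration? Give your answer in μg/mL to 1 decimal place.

Over one 6-h interval, 6/8 ≈ 0.75 half-lives elapse, leaving f ≈ 0.5946 of each dose.
At steady state, accumulation factor R = 1/(1 − e^(−kτ)) ≈ 2.4667.
Single-dose peak C₀ = D/Vd = 734/184 ≈ 3.989 μg/mL.
Steady-state peak Cmax,ss = C₀·R ≈ 3.989 × 2.4667 ≈ 9.840 μg/mL.
Steady-state trough Cmin,ss = Cmax,ss·f ≈ 9.840 × 0.5946 ≈ 5.851 μg/mL.
Trough 5.9 μg/mL vs MEC 1 μg/mL: adequate.

5.9 μg/mL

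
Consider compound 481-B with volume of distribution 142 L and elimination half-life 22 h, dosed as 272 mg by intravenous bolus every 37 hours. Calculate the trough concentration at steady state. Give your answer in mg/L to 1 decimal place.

0.9 mg/L

k = ln2/t½ = ln2/22 ≈ 0.031507 h⁻¹; fraction remaining f = e^(−kτ) = e^(−0.031507×37) ≈ 0.3117.
Accumulation ratio R = 1/(1 − f) ≈ 1/0.6883 ≈ 1.4529.
Each bolus raises the concentration by D/Vd = 272/142 ≈ 1.915 mg/L.
Cmax,ss = C₀/(1 − f) ≈ 1.915/0.6883 ≈ 2.782 mg/L.
One interval later, Cmin,ss = Cmax,ss·e^(−kτ) ≈ 2.782 × 0.3117 ≈ 0.867 mg/L.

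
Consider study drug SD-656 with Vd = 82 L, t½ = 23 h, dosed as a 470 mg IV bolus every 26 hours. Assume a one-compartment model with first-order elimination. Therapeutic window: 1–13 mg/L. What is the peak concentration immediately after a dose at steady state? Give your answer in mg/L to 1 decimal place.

10.6 mg/L

k = ln2/t½ = ln2/23 ≈ 0.030137 h⁻¹; fraction remaining f = e^(−kτ) = e^(−0.030137×26) ≈ 0.4568.
At steady state, accumulation factor R = 1/(1 − e^(−kτ)) ≈ 1.8409.
Single-dose peak C₀ = D/Vd = 470/82 ≈ 5.732 mg/L.
Steady-state peak Cmax,ss = C₀·R ≈ 5.732 × 1.8409 ≈ 10.552 mg/L.
Peak 10.6 mg/L vs MTC 13 mg/L: below toxic threshold.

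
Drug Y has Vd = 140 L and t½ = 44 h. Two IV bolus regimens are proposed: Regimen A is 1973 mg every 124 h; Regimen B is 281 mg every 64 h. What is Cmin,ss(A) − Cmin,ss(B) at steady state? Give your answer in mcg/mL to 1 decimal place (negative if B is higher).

Regimen A: f = (1/2)^(124/44) ≈ 0.1418; Cmin,ss = (1973/140)·f/(1−f) ≈ 2.329 mcg/mL.
Regimen B: f = (1/2)^(64/44) ≈ 0.3649; Cmin,ss = (281/140)·f/(1−f) ≈ 1.153 mcg/mL.
Difference ≈ 2.329 − 1.153 ≈ 1.176 mcg/mL.

1.2 mcg/mL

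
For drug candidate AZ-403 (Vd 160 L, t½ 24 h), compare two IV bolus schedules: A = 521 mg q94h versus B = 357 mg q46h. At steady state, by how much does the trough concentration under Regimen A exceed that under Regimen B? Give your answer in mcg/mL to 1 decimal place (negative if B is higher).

-0.6 mcg/mL

Regimen A: f = (1/2)^(94/24) ≈ 0.0662; Cmin,ss = (521/160)·f/(1−f) ≈ 0.231 mcg/mL.
Regimen B: f = (1/2)^(46/24) ≈ 0.2649; Cmin,ss = (357/160)·f/(1−f) ≈ 0.804 mcg/mL.
Difference ≈ 0.231 − 0.804 ≈ -0.573 mcg/mL.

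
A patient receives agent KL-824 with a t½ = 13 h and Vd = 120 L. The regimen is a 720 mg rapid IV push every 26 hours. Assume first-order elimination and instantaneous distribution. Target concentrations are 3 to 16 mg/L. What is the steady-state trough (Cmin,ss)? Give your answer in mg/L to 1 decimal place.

τ = 26 h = 2 half-lives, so f = (1/2)^2 = 0.25.
At steady state, R = 1/(1 − 0.25) = 4/3.
Single-dose peak C₀ = D/Vd = 720/120 = 6 mg/L.
Steady-state peak Cmax,ss = C₀·R = 6 × 4/3 ≈ 8.000 mg/L.
Steady-state trough Cmin,ss = Cmax,ss·f ≈ 8.000 × 0.25 ≈ 2.000 mg/L.
Trough 2.0 mg/L vs MEC 3 mg/L: subtherapeutic.

2.0 mg/L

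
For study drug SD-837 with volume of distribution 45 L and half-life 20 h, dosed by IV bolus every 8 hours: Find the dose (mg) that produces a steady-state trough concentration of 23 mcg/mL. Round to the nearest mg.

331 mg

τ/t½ = 8/20 ≈ 0.4, so f = (1/2)^(8/20) ≈ 0.757858.
Cmin,ss = (D/Vd)·f/(1−f), so D = Cmin,ss·Vd·(1−f)/f.
D = 23 × 45 × (1−f)/f ≈ 23 × 45 × 0.31951 ≈ 330.69 mg.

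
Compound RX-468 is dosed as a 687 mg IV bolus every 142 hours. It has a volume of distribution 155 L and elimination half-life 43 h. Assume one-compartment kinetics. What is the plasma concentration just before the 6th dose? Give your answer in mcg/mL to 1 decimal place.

0.5 mcg/mL

f = (1/2)^(τ/t½) = (1/2)^(142/43) ≈ 0.1014.
C₀ = D/Vd = 687/155 ≈ 4.432 mcg/mL.
Before the 6th dose, 5 doses have been given. Superposition: Cmin = C₀·(f + f² + … + f^5).
≈ 4.432 × (0.1014 + 0.0103 + 0.0010 + 0.0001 + 0.0000) ≈ 4.432 × 0.1128 ≈ 0.500 mcg/mL.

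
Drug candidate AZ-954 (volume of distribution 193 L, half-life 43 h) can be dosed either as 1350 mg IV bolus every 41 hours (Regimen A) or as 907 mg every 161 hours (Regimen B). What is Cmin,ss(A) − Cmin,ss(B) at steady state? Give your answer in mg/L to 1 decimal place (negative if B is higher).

Regimen A: f = (1/2)^(41/43) ≈ 0.5164; Cmin,ss = (1350/193)·f/(1−f) ≈ 7.469 mg/L.
Regimen B: f = (1/2)^(161/43) ≈ 0.0746; Cmin,ss = (907/193)·f/(1−f) ≈ 0.379 mg/L.
Difference ≈ 7.469 − 0.379 ≈ 7.090 mg/L.

7.1 mg/L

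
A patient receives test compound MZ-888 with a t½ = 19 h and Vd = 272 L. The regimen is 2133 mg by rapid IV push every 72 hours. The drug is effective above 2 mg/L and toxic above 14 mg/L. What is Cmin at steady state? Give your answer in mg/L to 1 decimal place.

k = ln2/t½ = ln2/19 ≈ 0.036481 h⁻¹; fraction remaining f = e^(−kτ) = e^(−0.036481×72) ≈ 0.0723.
Each bolus raises the concentration by D/Vd = 2133/272 ≈ 7.842 mg/L.
Steady-state trough Cmin,ss = C₀·f/(1−f) ≈ 7.842 × 0.0723/0.9277 ≈ 0.611 mg/L.
Trough 0.6 mg/L vs MEC 2 mg/L: subtherapeutic.

0.6 mg/L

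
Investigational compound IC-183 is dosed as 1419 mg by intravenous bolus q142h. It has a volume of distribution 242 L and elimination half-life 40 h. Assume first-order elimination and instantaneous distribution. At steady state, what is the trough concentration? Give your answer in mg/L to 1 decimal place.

0.5 mg/L

τ/t½ = 142/40 ≈ 3.55, so fraction remaining f = (1/2)^(142/40) ≈ 0.0854.
At steady state, accumulation factor R = 1/(1 − e^(−kτ)) ≈ 1.0934.
Single-dose peak C₀ = D/Vd = 1419/242 ≈ 5.864 mg/L.
Cmax,ss = C₀/(1 − f) ≈ 5.864/0.9146 ≈ 6.412 mg/L.
Steady-state trough Cmin,ss = Cmax,ss·f ≈ 6.412 × 0.0854 ≈ 0.548 mg/L.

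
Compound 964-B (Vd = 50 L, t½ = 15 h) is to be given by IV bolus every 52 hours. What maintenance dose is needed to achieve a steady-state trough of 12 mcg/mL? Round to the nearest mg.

τ/t½ = 52/15 ≈ 3.4667, so f = (1/2)^(52/15) ≈ 0.090454.
Cmin,ss = (D/Vd)·f/(1−f), so D = Cmin,ss·Vd·(1−f)/f.
D = 12 × 50 × (1−f)/f ≈ 12 × 50 × 10.05534 ≈ 6033.20 mg.

6033 mg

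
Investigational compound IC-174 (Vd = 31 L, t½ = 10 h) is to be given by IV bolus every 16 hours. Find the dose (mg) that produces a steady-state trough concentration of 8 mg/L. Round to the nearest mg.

504 mg

τ/t½ = 16/10 ≈ 1.6, so f = (1/2)^(16/10) ≈ 0.329877.
Cmin,ss = (D/Vd)·f/(1−f), so D = Cmin,ss·Vd·(1−f)/f.
D = 8 × 31 × (1−f)/f ≈ 8 × 31 × 2.03143 ≈ 503.79 mg.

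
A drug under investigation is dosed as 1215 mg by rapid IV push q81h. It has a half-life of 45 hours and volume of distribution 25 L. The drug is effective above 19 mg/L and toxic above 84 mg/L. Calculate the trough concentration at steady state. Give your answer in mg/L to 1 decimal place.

19.6 mg/L

Over one 81-h interval, 81/45 ≈ 1.8 half-lives elapse, leaving f ≈ 0.2872 of each dose.
At steady state, accumulation factor R = 1/(1 − e^(−kτ)) ≈ 1.4029.
Each bolus raises the concentration by D/Vd = 1215/25 ≈ 48.600 mg/L.
Steady-state peak Cmax,ss = C₀·R ≈ 48.600 × 1.4029 ≈ 68.181 mg/L.
One interval later, Cmin,ss = Cmax,ss·e^(−kτ) ≈ 68.181 × 0.2872 ≈ 19.582 mg/L.
Trough 19.6 mg/L vs MEC 19 mg/L: adequate.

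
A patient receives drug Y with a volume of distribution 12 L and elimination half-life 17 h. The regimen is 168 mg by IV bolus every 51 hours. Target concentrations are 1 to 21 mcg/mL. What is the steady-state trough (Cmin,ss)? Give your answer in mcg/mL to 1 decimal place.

2.0 mcg/mL

τ = 51 h = 3 half-lives, so f = (1/2)^3 = 0.125.
Accumulation ratio R = 1/(1 − f) = 1/0.875 = 8/7.
Single-dose peak C₀ = D/Vd = 168/12 = 14 mcg/mL.
Steady-state peak Cmax,ss = C₀·R = 14 × 8/7 ≈ 16.000 mcg/mL.
Steady-state trough Cmin,ss = Cmax,ss·f ≈ 16.000 × 0.125 ≈ 2.000 mcg/mL.
Trough 2.0 mcg/mL vs MEC 1 mcg/mL: adequate.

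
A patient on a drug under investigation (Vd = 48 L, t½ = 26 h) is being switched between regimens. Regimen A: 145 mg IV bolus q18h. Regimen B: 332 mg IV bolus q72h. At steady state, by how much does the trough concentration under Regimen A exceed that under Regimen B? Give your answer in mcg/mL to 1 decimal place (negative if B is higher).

3.7 mcg/mL

Regimen A: f = (1/2)^(18/26) ≈ 0.6189; Cmin,ss = (145/48)·f/(1−f) ≈ 4.906 mcg/mL.
Regimen B: f = (1/2)^(72/26) ≈ 0.1467; Cmin,ss = (332/48)·f/(1−f) ≈ 1.189 mcg/mL.
Difference ≈ 4.906 − 1.189 ≈ 3.717 mcg/mL.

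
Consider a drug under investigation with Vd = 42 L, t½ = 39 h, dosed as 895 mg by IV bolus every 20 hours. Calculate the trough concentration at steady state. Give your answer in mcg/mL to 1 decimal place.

k = ln2/t½ = ln2/39 ≈ 0.017773 h⁻¹; fraction remaining f = e^(−kτ) = e^(−0.017773×20) ≈ 0.7009.
At steady state, accumulation factor R = 1/(1 − e^(−kτ)) ≈ 3.3434.
Each bolus raises the concentration by D/Vd = 895/42 ≈ 21.310 mcg/mL.
Steady-state peak Cmax,ss = C₀·R ≈ 21.310 × 3.3434 ≈ 71.248 mcg/mL.
Steady-state trough Cmin,ss = Cmax,ss·f ≈ 71.248 × 0.7009 ≈ 49.938 mcg/mL.

49.9 mcg/mL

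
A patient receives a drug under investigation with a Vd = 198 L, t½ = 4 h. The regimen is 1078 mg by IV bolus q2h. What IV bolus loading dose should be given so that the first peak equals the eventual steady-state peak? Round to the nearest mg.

f = (1/2)^(2/4) ≈ 0.707107; accumulation ratio R = 1/(1−f) ≈ 3.41422.
Loading dose to hit Cmax,ss on first dose: D_load = D_maint·R ≈ 1078 × 3.41422 ≈ 3680.53 mg.

3681 mg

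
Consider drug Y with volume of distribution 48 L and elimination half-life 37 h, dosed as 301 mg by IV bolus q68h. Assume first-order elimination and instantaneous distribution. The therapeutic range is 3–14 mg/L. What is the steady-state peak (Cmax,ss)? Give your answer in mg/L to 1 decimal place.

8.7 mg/L

Over one 68-h interval, 68/37 ≈ 1.8378 half-lives elapse, leaving f ≈ 0.2797 of each dose.
At steady state, accumulation factor R = 1/(1 − e^(−kτ)) ≈ 1.3883.
Single-dose peak C₀ = D/Vd = 301/48 ≈ 6.271 mg/L.
Cmax,ss = C₀/(1 − f) ≈ 6.271/0.7203 ≈ 8.706 mg/L.
Peak 8.7 mg/L vs MTC 14 mg/L: below toxic threshold.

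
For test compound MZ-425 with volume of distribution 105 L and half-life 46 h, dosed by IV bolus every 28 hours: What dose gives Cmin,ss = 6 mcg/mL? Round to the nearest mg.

τ/t½ = 28/46 ≈ 0.6087, so f = (1/2)^(28/46) ≈ 0.655789.
Cmin,ss = (D/Vd)·f/(1−f), so D = Cmin,ss·Vd·(1−f)/f.
D = 6 × 105 × (1−f)/f ≈ 6 × 105 × 0.52488 ≈ 330.67 mg.

331 mg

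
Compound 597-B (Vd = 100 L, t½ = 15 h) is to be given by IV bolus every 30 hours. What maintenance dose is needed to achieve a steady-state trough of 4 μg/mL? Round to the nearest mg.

1200 mg

τ/t½ = 30/15 ≈ 2, so f = (1/2)^(30/15) ≈ 0.250000.
Cmin,ss = (D/Vd)·f/(1−f), so D = Cmin,ss·Vd·(1−f)/f.
D = 4 × 100 × (1−f)/f ≈ 4 × 100 × 3.00000 ≈ 1200.00 mg.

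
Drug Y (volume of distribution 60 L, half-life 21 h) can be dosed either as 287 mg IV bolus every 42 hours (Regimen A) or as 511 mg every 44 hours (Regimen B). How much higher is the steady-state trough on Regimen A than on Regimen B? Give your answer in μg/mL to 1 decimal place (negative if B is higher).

Regimen A: f = (1/2)^(42/21) ≈ 0.2500; Cmin,ss = (287/60)·f/(1−f) ≈ 1.594 μg/mL.
Regimen B: f = (1/2)^(44/21) ≈ 0.2340; Cmin,ss = (511/60)·f/(1−f) ≈ 2.602 μg/mL.
Difference ≈ 1.594 − 2.602 ≈ -1.008 μg/mL.

-1.0 μg/mL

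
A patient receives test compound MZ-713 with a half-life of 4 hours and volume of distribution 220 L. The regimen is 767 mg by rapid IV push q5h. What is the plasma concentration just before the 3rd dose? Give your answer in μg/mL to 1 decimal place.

2.1 μg/mL

f = (1/2)^(τ/t½) = (1/2)^(5/4) ≈ 0.4204.
C₀ = D/Vd = 767/220 ≈ 3.486 μg/mL.
Before the 3rd dose, 2 doses have been given. Superposition: Cmin = C₀·(f + f²).
≈ 3.486 × (0.4204 + 0.1767) ≈ 3.486 × 0.5971 ≈ 2.081 μg/mL.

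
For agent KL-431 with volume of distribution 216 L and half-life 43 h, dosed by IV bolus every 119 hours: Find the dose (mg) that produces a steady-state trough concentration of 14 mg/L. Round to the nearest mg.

τ/t½ = 119/43 ≈ 2.7674, so f = (1/2)^(119/43) ≈ 0.146865.
Cmin,ss = (D/Vd)·f/(1−f), so D = Cmin,ss·Vd·(1−f)/f.
D = 14 × 216 × (1−f)/f ≈ 14 × 216 × 5.80897 ≈ 17566.33 mg.

17566 mg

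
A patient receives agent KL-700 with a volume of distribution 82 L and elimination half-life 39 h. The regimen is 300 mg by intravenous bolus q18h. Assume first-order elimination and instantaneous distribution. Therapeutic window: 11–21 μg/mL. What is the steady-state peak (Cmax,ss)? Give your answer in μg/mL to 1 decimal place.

13.4 μg/mL

Over one 18-h interval, 18/39 ≈ 0.46154 half-lives elapse, leaving f ≈ 0.7262 of each dose.
Accumulation ratio R = 1/(1 − f) ≈ 1/0.2738 ≈ 3.6523.
Each bolus raises the concentration by D/Vd = 300/82 ≈ 3.659 μg/mL.
Steady-state peak Cmax,ss = C₀·R ≈ 3.659 × 3.6523 ≈ 13.364 μg/mL.
Peak 13.4 μg/mL vs MTC 21 μg/mL: below toxic threshold.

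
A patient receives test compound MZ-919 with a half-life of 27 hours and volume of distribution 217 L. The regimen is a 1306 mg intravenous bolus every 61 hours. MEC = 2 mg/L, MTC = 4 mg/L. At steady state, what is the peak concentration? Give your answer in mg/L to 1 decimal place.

7.6 mg/L

τ/t½ = 61/27 ≈ 2.2593, so fraction remaining f = (1/2)^(61/27) ≈ 0.2089.
At steady state, accumulation factor R = 1/(1 − e^(−kτ)) ≈ 1.2641.
Single-dose peak C₀ = D/Vd = 1306/217 ≈ 6.018 mg/L.
Cmax,ss = C₀/(1 − f) ≈ 6.018/0.7911 ≈ 7.607 mg/L.
Peak 7.6 mg/L vs MTC 4 mg/L: exceeds toxic threshold.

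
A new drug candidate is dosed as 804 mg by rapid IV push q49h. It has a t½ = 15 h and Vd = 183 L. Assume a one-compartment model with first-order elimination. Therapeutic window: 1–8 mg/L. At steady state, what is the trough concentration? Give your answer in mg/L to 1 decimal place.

0.5 mg/L

Over one 49-h interval, 49/15 ≈ 3.2667 half-lives elapse, leaving f ≈ 0.1039 of each dose.
Single-dose peak C₀ = D/Vd = 804/183 ≈ 4.393 mg/L.
Steady-state trough Cmin,ss = C₀·f/(1−f) ≈ 4.393 × 0.1039/0.8961 ≈ 0.509 mg/L.
Trough 0.5 mg/L vs MEC 1 mg/L: subtherapeutic.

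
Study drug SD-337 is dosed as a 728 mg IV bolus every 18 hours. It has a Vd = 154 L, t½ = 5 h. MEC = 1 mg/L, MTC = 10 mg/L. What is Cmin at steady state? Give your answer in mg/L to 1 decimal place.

0.4 mg/L

τ/t½ = 18/5 ≈ 3.6, so fraction remaining f = (1/2)^(18/5) ≈ 0.0825.
Accumulation ratio R = 1/(1 − f) ≈ 1/0.9175 ≈ 1.0899.
Each bolus raises the concentration by D/Vd = 728/154 ≈ 4.727 mg/L.
Steady-state peak Cmax,ss = C₀·R ≈ 4.727 × 1.0899 ≈ 5.152 mg/L.
One interval later, Cmin,ss = Cmax,ss·e^(−kτ) ≈ 5.152 × 0.0825 ≈ 0.425 mg/L.
Trough 0.4 mg/L vs MEC 1 mg/L: subtherapeutic.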